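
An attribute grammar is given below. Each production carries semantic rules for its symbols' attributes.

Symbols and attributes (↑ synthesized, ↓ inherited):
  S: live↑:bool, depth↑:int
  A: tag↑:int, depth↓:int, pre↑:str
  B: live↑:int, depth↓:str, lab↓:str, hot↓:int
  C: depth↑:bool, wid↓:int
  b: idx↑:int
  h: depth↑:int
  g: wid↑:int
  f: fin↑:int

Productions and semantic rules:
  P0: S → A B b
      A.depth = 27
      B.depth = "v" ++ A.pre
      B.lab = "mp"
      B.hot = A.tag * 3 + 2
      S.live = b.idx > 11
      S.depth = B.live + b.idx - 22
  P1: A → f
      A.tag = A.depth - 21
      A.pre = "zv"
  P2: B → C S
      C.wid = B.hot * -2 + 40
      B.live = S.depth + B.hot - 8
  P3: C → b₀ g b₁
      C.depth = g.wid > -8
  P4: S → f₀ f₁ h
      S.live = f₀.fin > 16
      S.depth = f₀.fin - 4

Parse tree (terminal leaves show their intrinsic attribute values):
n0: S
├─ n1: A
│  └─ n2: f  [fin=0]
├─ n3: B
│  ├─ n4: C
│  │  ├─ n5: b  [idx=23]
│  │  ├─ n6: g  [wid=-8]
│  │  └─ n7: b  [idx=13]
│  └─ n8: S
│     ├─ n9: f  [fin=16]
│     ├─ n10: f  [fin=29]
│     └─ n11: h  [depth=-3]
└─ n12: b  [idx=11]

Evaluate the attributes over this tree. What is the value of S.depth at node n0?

13

1. n1.depth = 27  [27]
2. n2.fin = 0  [terminal]
3. n1.tag = 6  [A.depth - 21]
4. n1.pre = "zv"  ["zv"]
5. n3.depth = "vzv"  ["v" ++ A.pre]
6. n3.lab = "mp"  ["mp"]
7. n3.hot = 20  [A.tag * 3 + 2]
8. n4.wid = 0  [B.hot * -2 + 40]
9. n5.idx = 23  [terminal]
10. n6.wid = -8  [terminal]
11. n7.idx = 13  [terminal]
12. n4.depth = false  [g.wid > -8]
13. n9.fin = 16  [terminal]
14. n10.fin = 29  [terminal]
15. n11.depth = -3  [terminal]
16. n8.live = false  [f₀.fin > 16]
17. n8.depth = 12  [f₀.fin - 4]
18. n3.live = 24  [S.depth + B.hot - 8]
19. n12.idx = 11  [terminal]
20. n0.live = false  [b.idx > 11]
21. n0.depth = 13  [B.live + b.idx - 22]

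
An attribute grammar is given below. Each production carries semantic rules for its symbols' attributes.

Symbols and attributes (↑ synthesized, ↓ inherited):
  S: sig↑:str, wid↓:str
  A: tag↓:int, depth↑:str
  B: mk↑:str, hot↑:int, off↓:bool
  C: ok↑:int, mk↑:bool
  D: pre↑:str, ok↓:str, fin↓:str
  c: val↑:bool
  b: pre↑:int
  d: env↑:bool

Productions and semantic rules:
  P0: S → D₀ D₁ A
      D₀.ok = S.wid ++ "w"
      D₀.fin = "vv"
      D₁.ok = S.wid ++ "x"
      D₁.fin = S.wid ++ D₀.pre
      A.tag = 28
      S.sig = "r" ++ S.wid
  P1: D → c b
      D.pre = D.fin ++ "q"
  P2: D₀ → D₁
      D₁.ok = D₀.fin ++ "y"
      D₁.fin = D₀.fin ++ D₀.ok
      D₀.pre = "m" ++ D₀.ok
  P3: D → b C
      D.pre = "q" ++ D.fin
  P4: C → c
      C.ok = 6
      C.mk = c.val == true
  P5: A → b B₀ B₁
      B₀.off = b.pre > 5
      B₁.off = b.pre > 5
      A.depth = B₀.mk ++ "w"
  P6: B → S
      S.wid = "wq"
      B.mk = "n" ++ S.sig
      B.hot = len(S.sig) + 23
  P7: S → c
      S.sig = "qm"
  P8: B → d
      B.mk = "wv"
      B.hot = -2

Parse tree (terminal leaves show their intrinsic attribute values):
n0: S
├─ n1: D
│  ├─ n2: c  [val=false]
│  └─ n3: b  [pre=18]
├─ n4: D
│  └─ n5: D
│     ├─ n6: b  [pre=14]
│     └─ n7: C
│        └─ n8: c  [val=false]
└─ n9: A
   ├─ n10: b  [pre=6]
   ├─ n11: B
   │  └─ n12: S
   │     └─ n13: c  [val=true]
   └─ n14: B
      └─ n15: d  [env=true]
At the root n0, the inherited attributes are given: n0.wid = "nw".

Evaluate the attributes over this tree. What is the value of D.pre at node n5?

"qnwvvqnwx"

1. n0.wid = "nw"  [given at root]
2. n1.ok = "nww"  [S.wid ++ "w"]
3. n1.fin = "vv"  ["vv"]
4. n2.val = false  [terminal]
5. n3.pre = 18  [terminal]
6. n1.pre = "vvq"  [D.fin ++ "q"]
7. n4.ok = "nwx"  [S.wid ++ "x"]
8. n4.fin = "nwvvq"  [S.wid ++ D₀.pre]
9. n5.ok = "nwvvqy"  [D₀.fin ++ "y"]
10. n5.fin = "nwvvqnwx"  [D₀.fin ++ D₀.ok]
11. n6.pre = 14  [terminal]
12. n8.val = false  [terminal]
13. n7.ok = 6  [6]
14. n7.mk = false  [c.val == true]
15. n5.pre = "qnwvvqnwx"  ["q" ++ D.fin]
16. n4.pre = "mnwx"  ["m" ++ D₀.ok]
17. n9.tag = 28  [28]
18. n10.pre = 6  [terminal]
19. n11.off = true  [b.pre > 5]
20. n12.wid = "wq"  ["wq"]
21. n13.val = true  [terminal]
22. n12.sig = "qm"  ["qm"]
23. n11.mk = "nqm"  ["n" ++ S.sig]
24. n11.hot = 25  [len(S.sig) + 23]
25. n14.off = true  [b.pre > 5]
26. n15.env = true  [terminal]
27. n14.mk = "wv"  ["wv"]
28. n14.hot = -2  [-2]
29. n9.depth = "nqmw"  [B₀.mk ++ "w"]
30. n0.sig = "rnw"  ["r" ++ S.wid]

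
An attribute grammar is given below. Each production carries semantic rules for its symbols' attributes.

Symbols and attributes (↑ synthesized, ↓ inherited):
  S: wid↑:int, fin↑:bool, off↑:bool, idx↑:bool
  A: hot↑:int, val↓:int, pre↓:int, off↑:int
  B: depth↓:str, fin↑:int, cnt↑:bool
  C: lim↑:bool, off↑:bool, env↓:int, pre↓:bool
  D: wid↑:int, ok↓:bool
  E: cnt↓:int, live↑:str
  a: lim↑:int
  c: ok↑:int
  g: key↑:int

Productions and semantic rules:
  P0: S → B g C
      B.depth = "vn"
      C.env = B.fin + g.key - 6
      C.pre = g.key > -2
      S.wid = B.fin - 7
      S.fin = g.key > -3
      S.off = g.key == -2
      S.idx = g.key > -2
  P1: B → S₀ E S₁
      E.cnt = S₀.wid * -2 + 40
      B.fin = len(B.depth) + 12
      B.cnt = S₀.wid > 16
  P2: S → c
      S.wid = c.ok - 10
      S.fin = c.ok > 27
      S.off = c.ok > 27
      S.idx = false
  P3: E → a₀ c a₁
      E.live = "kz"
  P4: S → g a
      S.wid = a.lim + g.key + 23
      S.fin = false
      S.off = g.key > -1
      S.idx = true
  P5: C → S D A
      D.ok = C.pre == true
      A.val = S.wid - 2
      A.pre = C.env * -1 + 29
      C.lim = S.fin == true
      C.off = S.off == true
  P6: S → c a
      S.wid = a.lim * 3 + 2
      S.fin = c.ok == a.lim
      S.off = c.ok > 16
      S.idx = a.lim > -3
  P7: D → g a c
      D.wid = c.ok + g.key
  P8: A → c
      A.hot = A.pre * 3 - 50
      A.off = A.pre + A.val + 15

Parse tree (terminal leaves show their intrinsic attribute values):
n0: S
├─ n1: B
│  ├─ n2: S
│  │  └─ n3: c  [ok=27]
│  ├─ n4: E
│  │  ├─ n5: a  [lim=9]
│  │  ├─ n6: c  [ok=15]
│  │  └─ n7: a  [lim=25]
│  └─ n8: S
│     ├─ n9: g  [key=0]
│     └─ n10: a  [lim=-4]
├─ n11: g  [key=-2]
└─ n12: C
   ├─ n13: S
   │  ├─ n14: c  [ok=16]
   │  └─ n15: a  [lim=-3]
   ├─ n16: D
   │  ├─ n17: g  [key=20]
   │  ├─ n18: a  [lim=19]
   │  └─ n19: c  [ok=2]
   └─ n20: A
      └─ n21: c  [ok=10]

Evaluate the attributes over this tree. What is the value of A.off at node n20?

1. n1.depth = "vn"  ["vn"]
2. n3.ok = 27  [terminal]
3. n2.wid = 17  [c.ok - 10]
4. n2.fin = false  [c.ok > 27]
5. n2.off = false  [c.ok > 27]
6. n2.idx = false  [false]
7. n4.cnt = 6  [S₀.wid * -2 + 40]
8. n5.lim = 9  [terminal]
9. n6.ok = 15  [terminal]
10. n7.lim = 25  [terminal]
11. n4.live = "kz"  ["kz"]
12. n9.key = 0  [terminal]
13. n10.lim = -4  [terminal]
14. n8.wid = 19  [a.lim + g.key + 23]
15. n8.fin = false  [false]
16. n8.off = true  [g.key > -1]
17. n8.idx = true  [true]
18. n1.fin = 14  [len(B.depth) + 12]
19. n1.cnt = true  [S₀.wid > 16]
20. n11.key = -2  [terminal]
21. n12.env = 6  [B.fin + g.key - 6]
22. n12.pre = false  [g.key > -2]
23. n14.ok = 16  [terminal]
24. n15.lim = -3  [terminal]
25. n13.wid = -7  [a.lim * 3 + 2]
26. n13.fin = false  [c.ok == a.lim]
27. n13.off = false  [c.ok > 16]
28. n13.idx = false  [a.lim > -3]
29. n16.ok = false  [C.pre == true]
30. n17.key = 20  [terminal]
31. n18.lim = 19  [terminal]
32. n19.ok = 2  [terminal]
33. n16.wid = 22  [c.ok + g.key]
34. n20.val = -9  [S.wid - 2]
35. n20.pre = 23  [C.env * -1 + 29]
36. n21.ok = 10  [terminal]
37. n20.hot = 19  [A.pre * 3 - 50]
38. n20.off = 29  [A.pre + A.val + 15]
39. n12.lim = false  [S.fin == true]
40. n12.off = false  [S.off == true]
41. n0.wid = 7  [B.fin - 7]
42. n0.fin = true  [g.key > -3]
43. n0.off = true  [g.key == -2]
44. n0.idx = false  [g.key > -2]

29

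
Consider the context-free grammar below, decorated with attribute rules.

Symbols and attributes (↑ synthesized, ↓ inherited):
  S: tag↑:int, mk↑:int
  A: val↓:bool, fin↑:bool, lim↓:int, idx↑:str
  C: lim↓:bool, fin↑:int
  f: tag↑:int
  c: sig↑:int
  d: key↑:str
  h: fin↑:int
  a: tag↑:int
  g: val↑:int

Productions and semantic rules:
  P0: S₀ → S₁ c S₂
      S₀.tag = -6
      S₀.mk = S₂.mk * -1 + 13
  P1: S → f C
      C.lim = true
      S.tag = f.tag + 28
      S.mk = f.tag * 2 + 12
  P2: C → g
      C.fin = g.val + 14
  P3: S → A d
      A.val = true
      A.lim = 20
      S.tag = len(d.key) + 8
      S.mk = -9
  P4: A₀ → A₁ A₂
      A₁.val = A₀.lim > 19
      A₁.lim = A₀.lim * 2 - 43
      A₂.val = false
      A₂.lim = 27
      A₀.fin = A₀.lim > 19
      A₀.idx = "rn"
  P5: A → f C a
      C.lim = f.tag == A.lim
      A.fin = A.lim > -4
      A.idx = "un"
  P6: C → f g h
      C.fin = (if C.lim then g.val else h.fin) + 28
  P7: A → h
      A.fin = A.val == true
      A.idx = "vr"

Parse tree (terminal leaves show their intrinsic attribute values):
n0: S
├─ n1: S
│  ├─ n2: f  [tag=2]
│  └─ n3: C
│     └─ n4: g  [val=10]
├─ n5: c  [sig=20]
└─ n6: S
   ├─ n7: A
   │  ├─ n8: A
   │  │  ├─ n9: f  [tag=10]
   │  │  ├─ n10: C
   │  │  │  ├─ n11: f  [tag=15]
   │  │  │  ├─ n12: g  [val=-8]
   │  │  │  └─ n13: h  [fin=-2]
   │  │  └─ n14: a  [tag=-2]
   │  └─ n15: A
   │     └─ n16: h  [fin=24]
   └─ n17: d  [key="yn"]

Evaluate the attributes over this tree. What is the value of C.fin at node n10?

26

1. n2.tag = 2  [terminal]
2. n3.lim = true  [true]
3. n4.val = 10  [terminal]
4. n3.fin = 24  [g.val + 14]
5. n1.tag = 30  [f.tag + 28]
6. n1.mk = 16  [f.tag * 2 + 12]
7. n5.sig = 20  [terminal]
8. n7.val = true  [true]
9. n7.lim = 20  [20]
10. n8.val = true  [A₀.lim > 19]
11. n8.lim = -3  [A₀.lim * 2 - 43]
12. n9.tag = 10  [terminal]
13. n10.lim = false  [f.tag == A.lim]
14. n11.tag = 15  [terminal]
15. n12.val = -8  [terminal]
16. n13.fin = -2  [terminal]
17. n10.fin = 26  [(if C.lim then g.val else h.fin) + 28]
18. n14.tag = -2  [terminal]
19. n8.fin = true  [A.lim > -4]
20. n8.idx = "un"  ["un"]
21. n15.val = false  [false]
22. n15.lim = 27  [27]
23. n16.fin = 24  [terminal]
24. n15.fin = false  [A.val == true]
25. n15.idx = "vr"  ["vr"]
26. n7.fin = true  [A₀.lim > 19]
27. n7.idx = "rn"  ["rn"]
28. n17.key = "yn"  [terminal]
29. n6.tag = 10  [len(d.key) + 8]
30. n6.mk = -9  [-9]
31. n0.tag = -6  [-6]
32. n0.mk = 22  [S₂.mk * -1 + 13]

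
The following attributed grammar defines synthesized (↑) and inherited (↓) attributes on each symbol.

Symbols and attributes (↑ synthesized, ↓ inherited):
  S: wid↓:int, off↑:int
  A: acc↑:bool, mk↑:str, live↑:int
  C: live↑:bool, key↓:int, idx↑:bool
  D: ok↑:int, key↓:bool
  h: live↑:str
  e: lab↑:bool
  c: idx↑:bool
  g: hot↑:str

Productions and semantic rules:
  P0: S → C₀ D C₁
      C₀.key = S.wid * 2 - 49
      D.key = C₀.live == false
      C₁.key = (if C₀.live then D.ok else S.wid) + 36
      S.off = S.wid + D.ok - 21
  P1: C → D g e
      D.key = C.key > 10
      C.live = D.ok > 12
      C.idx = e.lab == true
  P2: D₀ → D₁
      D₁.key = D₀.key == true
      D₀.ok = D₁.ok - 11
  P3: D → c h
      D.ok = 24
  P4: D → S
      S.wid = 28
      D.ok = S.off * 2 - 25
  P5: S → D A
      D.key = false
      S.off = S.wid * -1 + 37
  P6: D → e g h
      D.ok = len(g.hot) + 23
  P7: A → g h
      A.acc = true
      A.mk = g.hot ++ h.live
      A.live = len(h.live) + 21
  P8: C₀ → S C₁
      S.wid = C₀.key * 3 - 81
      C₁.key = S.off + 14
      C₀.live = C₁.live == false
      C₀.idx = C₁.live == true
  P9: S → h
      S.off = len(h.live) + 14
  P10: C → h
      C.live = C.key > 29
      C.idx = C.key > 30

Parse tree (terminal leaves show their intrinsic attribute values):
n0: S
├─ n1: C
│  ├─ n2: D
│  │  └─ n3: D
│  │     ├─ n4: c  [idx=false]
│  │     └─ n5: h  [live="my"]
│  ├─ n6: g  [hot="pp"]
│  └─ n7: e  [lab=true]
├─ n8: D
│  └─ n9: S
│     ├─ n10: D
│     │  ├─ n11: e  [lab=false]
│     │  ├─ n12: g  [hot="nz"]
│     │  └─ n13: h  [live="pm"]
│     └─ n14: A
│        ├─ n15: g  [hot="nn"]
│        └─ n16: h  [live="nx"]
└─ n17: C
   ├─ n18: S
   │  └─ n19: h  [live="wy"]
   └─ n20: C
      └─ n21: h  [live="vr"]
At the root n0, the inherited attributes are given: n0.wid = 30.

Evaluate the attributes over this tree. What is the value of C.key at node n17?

1. n0.wid = 30  [given at root]
2. n1.key = 11  [S.wid * 2 - 49]
3. n2.key = true  [C.key > 10]
4. n3.key = true  [D₀.key == true]
5. n4.idx = false  [terminal]
6. n5.live = "my"  [terminal]
7. n3.ok = 24  [24]
8. n2.ok = 13  [D₁.ok - 11]
9. n6.hot = "pp"  [terminal]
10. n7.lab = true  [terminal]
11. n1.live = true  [D.ok > 12]
12. n1.idx = true  [e.lab == true]
13. n8.key = false  [C₀.live == false]
14. n9.wid = 28  [28]
15. n10.key = false  [false]
16. n11.lab = false  [terminal]
17. n12.hot = "nz"  [terminal]
18. n13.live = "pm"  [terminal]
19. n10.ok = 25  [len(g.hot) + 23]
20. n15.hot = "nn"  [terminal]
21. n16.live = "nx"  [terminal]
22. n14.acc = true  [true]
23. n14.mk = "nnnx"  [g.hot ++ h.live]
24. n14.live = 23  [len(h.live) + 21]
25. n9.off = 9  [S.wid * -1 + 37]
26. n8.ok = -7  [S.off * 2 - 25]
27. n17.key = 29  [(if C₀.live then D.ok else S.wid) + 36]
28. n18.wid = 6  [C₀.key * 3 - 81]
29. n19.live = "wy"  [terminal]
30. n18.off = 16  [len(h.live) + 14]
31. n20.key = 30  [S.off + 14]
32. n21.live = "vr"  [terminal]
33. n20.live = true  [C.key > 29]
34. n20.idx = false  [C.key > 30]
35. n17.live = false  [C₁.live == false]
36. n17.idx = true  [C₁.live == true]
37. n0.off = 2  [S.wid + D.ok - 21]

29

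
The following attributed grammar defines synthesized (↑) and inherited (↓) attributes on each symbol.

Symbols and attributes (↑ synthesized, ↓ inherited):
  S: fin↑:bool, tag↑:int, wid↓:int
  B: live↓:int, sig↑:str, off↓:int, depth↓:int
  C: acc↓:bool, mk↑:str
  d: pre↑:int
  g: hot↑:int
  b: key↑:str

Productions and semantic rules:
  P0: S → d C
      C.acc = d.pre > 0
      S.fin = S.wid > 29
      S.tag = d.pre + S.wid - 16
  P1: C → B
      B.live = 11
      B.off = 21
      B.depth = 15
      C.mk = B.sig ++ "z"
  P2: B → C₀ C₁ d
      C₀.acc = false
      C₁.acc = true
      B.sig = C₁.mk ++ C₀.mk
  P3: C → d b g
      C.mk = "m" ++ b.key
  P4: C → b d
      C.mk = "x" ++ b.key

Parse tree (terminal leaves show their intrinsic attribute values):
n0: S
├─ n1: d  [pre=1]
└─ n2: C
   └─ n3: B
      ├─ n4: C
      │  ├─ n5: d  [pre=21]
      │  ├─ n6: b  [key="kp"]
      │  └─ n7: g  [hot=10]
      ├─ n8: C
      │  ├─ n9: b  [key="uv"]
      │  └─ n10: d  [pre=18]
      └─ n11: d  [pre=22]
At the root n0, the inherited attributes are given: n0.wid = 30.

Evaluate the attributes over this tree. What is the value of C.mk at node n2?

1. n0.wid = 30  [given at root]
2. n1.pre = 1  [terminal]
3. n2.acc = true  [d.pre > 0]
4. n3.live = 11  [11]
5. n3.off = 21  [21]
6. n3.depth = 15  [15]
7. n4.acc = false  [false]
8. n5.pre = 21  [terminal]
9. n6.key = "kp"  [terminal]
10. n7.hot = 10  [terminal]
11. n4.mk = "mkp"  ["m" ++ b.key]
12. n8.acc = true  [true]
13. n9.key = "uv"  [terminal]
14. n10.pre = 18  [terminal]
15. n8.mk = "xuv"  ["x" ++ b.key]
16. n11.pre = 22  [terminal]
17. n3.sig = "xuvmkp"  [C₁.mk ++ C₀.mk]
18. n2.mk = "xuvmkpz"  [B.sig ++ "z"]
19. n0.fin = true  [S.wid > 29]
20. n0.tag = 15  [d.pre + S.wid - 16]

"xuvmkpz"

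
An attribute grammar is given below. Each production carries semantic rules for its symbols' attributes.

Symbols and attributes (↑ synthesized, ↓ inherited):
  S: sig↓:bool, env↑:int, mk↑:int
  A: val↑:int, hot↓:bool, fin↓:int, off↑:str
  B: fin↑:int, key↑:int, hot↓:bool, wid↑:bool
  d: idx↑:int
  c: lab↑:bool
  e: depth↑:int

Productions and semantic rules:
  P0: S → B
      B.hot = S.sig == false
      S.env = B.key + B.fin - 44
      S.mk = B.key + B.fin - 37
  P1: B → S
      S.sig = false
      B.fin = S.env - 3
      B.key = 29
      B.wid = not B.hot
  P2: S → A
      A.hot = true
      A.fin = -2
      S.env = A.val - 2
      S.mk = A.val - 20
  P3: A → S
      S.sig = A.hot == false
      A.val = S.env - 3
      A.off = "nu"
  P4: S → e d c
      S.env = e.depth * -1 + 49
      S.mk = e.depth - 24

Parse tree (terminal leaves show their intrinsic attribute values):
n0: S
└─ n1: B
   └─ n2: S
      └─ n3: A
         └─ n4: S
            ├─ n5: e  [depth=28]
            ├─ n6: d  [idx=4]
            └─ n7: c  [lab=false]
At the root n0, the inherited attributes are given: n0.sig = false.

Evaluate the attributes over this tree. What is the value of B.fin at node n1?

13

1. n0.sig = false  [given at root]
2. n1.hot = true  [S.sig == false]
3. n2.sig = false  [false]
4. n3.hot = true  [true]
5. n3.fin = -2  [-2]
6. n4.sig = false  [A.hot == false]
7. n5.depth = 28  [terminal]
8. n6.idx = 4  [terminal]
9. n7.lab = false  [terminal]
10. n4.env = 21  [e.depth * -1 + 49]
11. n4.mk = 4  [e.depth - 24]
12. n3.val = 18  [S.env - 3]
13. n3.off = "nu"  ["nu"]
14. n2.env = 16  [A.val - 2]
15. n2.mk = -2  [A.val - 20]
16. n1.fin = 13  [S.env - 3]
17. n1.key = 29  [29]
18. n1.wid = false  [not B.hot]
19. n0.env = -2  [B.key + B.fin - 44]
20. n0.mk = 5  [B.key + B.fin - 37]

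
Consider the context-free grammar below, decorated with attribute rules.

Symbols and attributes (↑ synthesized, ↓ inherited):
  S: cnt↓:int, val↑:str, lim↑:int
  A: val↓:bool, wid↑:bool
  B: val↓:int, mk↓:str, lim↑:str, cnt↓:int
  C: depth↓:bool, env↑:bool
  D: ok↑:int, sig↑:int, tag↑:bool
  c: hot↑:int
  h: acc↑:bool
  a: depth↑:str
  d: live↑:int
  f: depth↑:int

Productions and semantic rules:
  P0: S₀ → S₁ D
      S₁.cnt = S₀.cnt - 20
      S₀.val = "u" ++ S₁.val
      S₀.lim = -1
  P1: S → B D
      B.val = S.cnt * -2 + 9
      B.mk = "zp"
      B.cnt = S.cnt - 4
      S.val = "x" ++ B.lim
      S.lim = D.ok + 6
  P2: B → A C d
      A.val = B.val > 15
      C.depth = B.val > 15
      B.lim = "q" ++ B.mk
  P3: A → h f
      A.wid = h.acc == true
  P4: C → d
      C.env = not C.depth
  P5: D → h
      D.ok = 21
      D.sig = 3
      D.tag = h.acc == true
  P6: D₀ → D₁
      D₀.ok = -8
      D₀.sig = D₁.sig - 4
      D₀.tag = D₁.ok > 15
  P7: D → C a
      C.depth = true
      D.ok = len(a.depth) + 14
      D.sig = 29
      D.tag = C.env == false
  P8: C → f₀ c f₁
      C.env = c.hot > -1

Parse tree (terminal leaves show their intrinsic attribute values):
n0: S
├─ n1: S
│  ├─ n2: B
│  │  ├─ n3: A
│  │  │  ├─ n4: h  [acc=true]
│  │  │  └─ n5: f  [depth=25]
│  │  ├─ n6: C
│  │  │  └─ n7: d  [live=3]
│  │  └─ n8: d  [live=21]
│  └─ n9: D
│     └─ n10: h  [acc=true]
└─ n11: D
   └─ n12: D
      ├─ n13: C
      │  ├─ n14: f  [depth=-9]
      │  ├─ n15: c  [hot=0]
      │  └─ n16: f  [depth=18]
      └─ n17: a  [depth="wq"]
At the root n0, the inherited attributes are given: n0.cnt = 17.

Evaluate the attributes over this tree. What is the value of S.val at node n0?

"uxqzp"

1. n0.cnt = 17  [given at root]
2. n1.cnt = -3  [S₀.cnt - 20]
3. n2.val = 15  [S.cnt * -2 + 9]
4. n2.mk = "zp"  ["zp"]
5. n2.cnt = -7  [S.cnt - 4]
6. n3.val = false  [B.val > 15]
7. n4.acc = true  [terminal]
8. n5.depth = 25  [terminal]
9. n3.wid = true  [h.acc == true]
10. n6.depth = false  [B.val > 15]
11. n7.live = 3  [terminal]
12. n6.env = true  [not C.depth]
13. n8.live = 21  [terminal]
14. n2.lim = "qzp"  ["q" ++ B.mk]
15. n10.acc = true  [terminal]
16. n9.ok = 21  [21]
17. n9.sig = 3  [3]
18. n9.tag = true  [h.acc == true]
19. n1.val = "xqzp"  ["x" ++ B.lim]
20. n1.lim = 27  [D.ok + 6]
21. n13.depth = true  [true]
22. n14.depth = -9  [terminal]
23. n15.hot = 0  [terminal]
24. n16.depth = 18  [terminal]
25. n13.env = true  [c.hot > -1]
26. n17.depth = "wq"  [terminal]
27. n12.ok = 16  [len(a.depth) + 14]
28. n12.sig = 29  [29]
29. n12.tag = false  [C.env == false]
30. n11.ok = -8  [-8]
31. n11.sig = 25  [D₁.sig - 4]
32. n11.tag = true  [D₁.ok > 15]
33. n0.val = "uxqzp"  ["u" ++ S₁.val]
34. n0.lim = -1  [-1]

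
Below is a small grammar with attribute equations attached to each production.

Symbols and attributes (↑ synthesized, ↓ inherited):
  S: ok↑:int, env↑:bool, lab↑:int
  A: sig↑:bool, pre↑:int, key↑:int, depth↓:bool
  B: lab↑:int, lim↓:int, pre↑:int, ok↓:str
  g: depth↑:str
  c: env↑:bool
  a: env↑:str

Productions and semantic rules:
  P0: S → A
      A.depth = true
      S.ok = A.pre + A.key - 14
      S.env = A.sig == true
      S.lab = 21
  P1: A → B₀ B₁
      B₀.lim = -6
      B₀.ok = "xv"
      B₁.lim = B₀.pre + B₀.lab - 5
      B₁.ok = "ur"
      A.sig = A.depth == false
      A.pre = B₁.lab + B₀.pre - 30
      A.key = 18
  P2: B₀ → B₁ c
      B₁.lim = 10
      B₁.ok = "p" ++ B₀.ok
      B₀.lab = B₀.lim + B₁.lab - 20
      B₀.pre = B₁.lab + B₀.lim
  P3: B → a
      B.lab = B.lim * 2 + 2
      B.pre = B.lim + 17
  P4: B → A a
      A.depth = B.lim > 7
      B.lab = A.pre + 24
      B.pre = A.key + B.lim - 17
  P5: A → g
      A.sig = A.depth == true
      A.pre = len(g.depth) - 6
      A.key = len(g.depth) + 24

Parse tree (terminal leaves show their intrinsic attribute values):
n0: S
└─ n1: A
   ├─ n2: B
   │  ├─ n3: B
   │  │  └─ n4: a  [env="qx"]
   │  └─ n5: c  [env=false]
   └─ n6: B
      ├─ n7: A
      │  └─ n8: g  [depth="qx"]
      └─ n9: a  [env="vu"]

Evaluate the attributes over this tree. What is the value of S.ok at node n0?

1. n1.depth = true  [true]
2. n2.lim = -6  [-6]
3. n2.ok = "xv"  ["xv"]
4. n3.lim = 10  [10]
5. n3.ok = "pxv"  ["p" ++ B₀.ok]
6. n4.env = "qx"  [terminal]
7. n3.lab = 22  [B.lim * 2 + 2]
8. n3.pre = 27  [B.lim + 17]
9. n5.env = false  [terminal]
10. n2.lab = -4  [B₀.lim + B₁.lab - 20]
11. n2.pre = 16  [B₁.lab + B₀.lim]
12. n6.lim = 7  [B₀.pre + B₀.lab - 5]
13. n6.ok = "ur"  ["ur"]
14. n7.depth = false  [B.lim > 7]
15. n8.depth = "qx"  [terminal]
16. n7.sig = false  [A.depth == true]
17. n7.pre = -4  [len(g.depth) - 6]
18. n7.key = 26  [len(g.depth) + 24]
19. n9.env = "vu"  [terminal]
20. n6.lab = 20  [A.pre + 24]
21. n6.pre = 16  [A.key + B.lim - 17]
22. n1.sig = false  [A.depth == false]
23. n1.pre = 6  [B₁.lab + B₀.pre - 30]
24. n1.key = 18  [18]
25. n0.ok = 10  [A.pre + A.key - 14]
26. n0.env = false  [A.sig == true]
27. n0.lab = 21  [21]

10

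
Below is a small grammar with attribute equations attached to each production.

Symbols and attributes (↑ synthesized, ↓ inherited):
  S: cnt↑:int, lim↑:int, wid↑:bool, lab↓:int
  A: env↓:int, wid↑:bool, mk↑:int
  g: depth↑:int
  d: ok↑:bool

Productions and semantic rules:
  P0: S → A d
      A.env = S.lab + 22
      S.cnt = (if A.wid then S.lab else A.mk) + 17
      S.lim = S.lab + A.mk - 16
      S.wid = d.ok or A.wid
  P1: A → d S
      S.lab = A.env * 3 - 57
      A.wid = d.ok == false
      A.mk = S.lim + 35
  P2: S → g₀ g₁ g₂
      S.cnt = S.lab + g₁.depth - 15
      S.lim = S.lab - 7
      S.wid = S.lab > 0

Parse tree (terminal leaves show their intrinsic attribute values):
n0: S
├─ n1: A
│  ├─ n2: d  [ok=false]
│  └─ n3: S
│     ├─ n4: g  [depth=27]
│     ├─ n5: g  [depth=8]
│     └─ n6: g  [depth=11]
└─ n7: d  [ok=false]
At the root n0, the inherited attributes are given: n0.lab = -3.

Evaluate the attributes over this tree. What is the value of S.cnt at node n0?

14

1. n0.lab = -3  [given at root]
2. n1.env = 19  [S.lab + 22]
3. n2.ok = false  [terminal]
4. n3.lab = 0  [A.env * 3 - 57]
5. n4.depth = 27  [terminal]
6. n5.depth = 8  [terminal]
7. n6.depth = 11  [terminal]
8. n3.cnt = -7  [S.lab + g₁.depth - 15]
9. n3.lim = -7  [S.lab - 7]
10. n3.wid = false  [S.lab > 0]
11. n1.wid = true  [d.ok == false]
12. n1.mk = 28  [S.lim + 35]
13. n7.ok = false  [terminal]
14. n0.cnt = 14  [(if A.wid then S.lab else A.mk) + 17]
15. n0.lim = 9  [S.lab + A.mk - 16]
16. n0.wid = true  [d.ok or A.wid]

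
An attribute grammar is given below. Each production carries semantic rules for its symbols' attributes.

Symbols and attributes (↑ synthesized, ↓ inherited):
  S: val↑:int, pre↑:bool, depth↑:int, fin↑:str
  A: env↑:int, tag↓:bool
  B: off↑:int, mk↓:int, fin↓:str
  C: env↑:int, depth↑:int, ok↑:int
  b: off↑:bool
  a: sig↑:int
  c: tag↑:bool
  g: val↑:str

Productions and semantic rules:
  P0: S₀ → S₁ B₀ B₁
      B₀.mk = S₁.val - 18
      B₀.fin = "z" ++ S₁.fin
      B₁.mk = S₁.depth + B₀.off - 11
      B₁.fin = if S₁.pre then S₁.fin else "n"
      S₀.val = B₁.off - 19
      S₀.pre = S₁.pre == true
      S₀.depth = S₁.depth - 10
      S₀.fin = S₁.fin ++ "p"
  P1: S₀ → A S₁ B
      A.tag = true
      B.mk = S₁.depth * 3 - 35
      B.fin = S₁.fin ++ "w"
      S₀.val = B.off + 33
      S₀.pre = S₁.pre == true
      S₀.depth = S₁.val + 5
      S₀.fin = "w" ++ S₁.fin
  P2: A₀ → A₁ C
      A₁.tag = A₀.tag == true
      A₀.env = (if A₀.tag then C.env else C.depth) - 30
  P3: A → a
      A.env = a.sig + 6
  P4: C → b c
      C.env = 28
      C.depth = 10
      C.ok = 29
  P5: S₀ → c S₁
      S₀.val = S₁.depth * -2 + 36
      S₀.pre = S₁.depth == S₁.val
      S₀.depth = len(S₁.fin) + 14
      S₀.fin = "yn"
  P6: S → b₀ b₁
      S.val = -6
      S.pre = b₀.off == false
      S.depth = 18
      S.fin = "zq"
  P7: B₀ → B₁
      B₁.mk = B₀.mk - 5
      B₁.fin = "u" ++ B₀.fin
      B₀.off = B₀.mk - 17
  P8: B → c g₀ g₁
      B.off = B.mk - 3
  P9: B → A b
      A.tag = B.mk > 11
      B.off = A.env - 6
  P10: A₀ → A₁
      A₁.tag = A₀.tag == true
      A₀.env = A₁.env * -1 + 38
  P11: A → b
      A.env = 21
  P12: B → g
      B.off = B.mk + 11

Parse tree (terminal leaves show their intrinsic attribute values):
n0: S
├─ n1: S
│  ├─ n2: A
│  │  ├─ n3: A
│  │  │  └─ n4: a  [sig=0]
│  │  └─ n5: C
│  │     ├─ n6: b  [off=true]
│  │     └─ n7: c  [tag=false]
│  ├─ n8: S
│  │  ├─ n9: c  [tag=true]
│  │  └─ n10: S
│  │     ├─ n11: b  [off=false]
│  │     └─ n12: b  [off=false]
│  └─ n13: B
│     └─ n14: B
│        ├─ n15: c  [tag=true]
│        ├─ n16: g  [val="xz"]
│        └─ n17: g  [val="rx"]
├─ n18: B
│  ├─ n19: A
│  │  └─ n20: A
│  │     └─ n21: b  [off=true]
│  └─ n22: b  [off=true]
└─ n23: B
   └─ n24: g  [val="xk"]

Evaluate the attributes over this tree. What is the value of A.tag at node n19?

false

1. n2.tag = true  [true]
2. n3.tag = true  [A₀.tag == true]
3. n4.sig = 0  [terminal]
4. n3.env = 6  [a.sig + 6]
5. n6.off = true  [terminal]
6. n7.tag = false  [terminal]
7. n5.env = 28  [28]
8. n5.depth = 10  [10]
9. n5.ok = 29  [29]
10. n2.env = -2  [(if A₀.tag then C.env else C.depth) - 30]
11. n9.tag = true  [terminal]
12. n11.off = false  [terminal]
13. n12.off = false  [terminal]
14. n10.val = -6  [-6]
15. n10.pre = true  [b₀.off == false]
16. n10.depth = 18  [18]
17. n10.fin = "zq"  ["zq"]
18. n8.val = 0  [S₁.depth * -2 + 36]
19. n8.pre = false  [S₁.depth == S₁.val]
20. n8.depth = 16  [len(S₁.fin) + 14]
21. n8.fin = "yn"  ["yn"]
22. n13.mk = 13  [S₁.depth * 3 - 35]
23. n13.fin = "ynw"  [S₁.fin ++ "w"]
24. n14.mk = 8  [B₀.mk - 5]
25. n14.fin = "uynw"  ["u" ++ B₀.fin]
26. n15.tag = true  [terminal]
27. n16.val = "xz"  [terminal]
28. n17.val = "rx"  [terminal]
29. n14.off = 5  [B.mk - 3]
30. n13.off = -4  [B₀.mk - 17]
31. n1.val = 29  [B.off + 33]
32. n1.pre = false  [S₁.pre == true]
33. n1.depth = 5  [S₁.val + 5]
34. n1.fin = "wyn"  ["w" ++ S₁.fin]
35. n18.mk = 11  [S₁.val - 18]
36. n18.fin = "zwyn"  ["z" ++ S₁.fin]
37. n19.tag = false  [B.mk > 11]
38. n20.tag = false  [A₀.tag == true]
39. n21.off = true  [terminal]
40. n20.env = 21  [21]
41. n19.env = 17  [A₁.env * -1 + 38]
42. n22.off = true  [terminal]
43. n18.off = 11  [A.env - 6]
44. n23.mk = 5  [S₁.depth + B₀.off - 11]
45. n23.fin = "n"  [if S₁.pre then S₁.fin else "n"]
46. n24.val = "xk"  [terminal]
47. n23.off = 16  [B.mk + 11]
48. n0.val = -3  [B₁.off - 19]
49. n0.pre = false  [S₁.pre == true]
50. n0.depth = -5  [S₁.depth - 10]
51. n0.fin = "wynp"  [S₁.fin ++ "p"]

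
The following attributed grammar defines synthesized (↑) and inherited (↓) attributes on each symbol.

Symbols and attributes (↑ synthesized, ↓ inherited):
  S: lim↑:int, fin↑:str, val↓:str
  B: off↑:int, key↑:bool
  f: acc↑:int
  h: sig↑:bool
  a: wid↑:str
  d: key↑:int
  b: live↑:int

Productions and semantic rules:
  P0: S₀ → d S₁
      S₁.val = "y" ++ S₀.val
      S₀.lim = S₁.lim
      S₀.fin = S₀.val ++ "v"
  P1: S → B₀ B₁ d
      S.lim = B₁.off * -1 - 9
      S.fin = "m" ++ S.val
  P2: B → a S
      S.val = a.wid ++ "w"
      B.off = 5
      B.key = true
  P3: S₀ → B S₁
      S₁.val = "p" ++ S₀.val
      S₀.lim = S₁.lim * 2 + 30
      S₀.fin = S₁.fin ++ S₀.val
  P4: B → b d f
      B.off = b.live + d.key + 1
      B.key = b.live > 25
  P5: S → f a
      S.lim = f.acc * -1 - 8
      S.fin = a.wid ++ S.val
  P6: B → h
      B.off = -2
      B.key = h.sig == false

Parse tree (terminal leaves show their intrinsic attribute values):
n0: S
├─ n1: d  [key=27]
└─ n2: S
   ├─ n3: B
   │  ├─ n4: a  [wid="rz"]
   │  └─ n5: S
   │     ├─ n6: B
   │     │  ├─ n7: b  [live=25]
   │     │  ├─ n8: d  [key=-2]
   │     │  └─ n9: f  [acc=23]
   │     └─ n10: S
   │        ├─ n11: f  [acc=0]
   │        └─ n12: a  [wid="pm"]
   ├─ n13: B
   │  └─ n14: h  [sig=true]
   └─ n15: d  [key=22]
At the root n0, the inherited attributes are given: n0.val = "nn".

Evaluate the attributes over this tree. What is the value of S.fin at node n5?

1. n0.val = "nn"  [given at root]
2. n1.key = 27  [terminal]
3. n2.val = "ynn"  ["y" ++ S₀.val]
4. n4.wid = "rz"  [terminal]
5. n5.val = "rzw"  [a.wid ++ "w"]
6. n7.live = 25  [terminal]
7. n8.key = -2  [terminal]
8. n9.acc = 23  [terminal]
9. n6.off = 24  [b.live + d.key + 1]
10. n6.key = false  [b.live > 25]
11. n10.val = "przw"  ["p" ++ S₀.val]
12. n11.acc = 0  [terminal]
13. n12.wid = "pm"  [terminal]
14. n10.lim = -8  [f.acc * -1 - 8]
15. n10.fin = "pmprzw"  [a.wid ++ S.val]
16. n5.lim = 14  [S₁.lim * 2 + 30]
17. n5.fin = "pmprzwrzw"  [S₁.fin ++ S₀.val]
18. n3.off = 5  [5]
19. n3.key = true  [true]
20. n14.sig = true  [terminal]
21. n13.off = -2  [-2]
22. n13.key = false  [h.sig == false]
23. n15.key = 22  [terminal]
24. n2.lim = -7  [B₁.off * -1 - 9]
25. n2.fin = "mynn"  ["m" ++ S.val]
26. n0.lim = -7  [S₁.lim]
27. n0.fin = "nnv"  [S₀.val ++ "v"]

"pmprzwrzw"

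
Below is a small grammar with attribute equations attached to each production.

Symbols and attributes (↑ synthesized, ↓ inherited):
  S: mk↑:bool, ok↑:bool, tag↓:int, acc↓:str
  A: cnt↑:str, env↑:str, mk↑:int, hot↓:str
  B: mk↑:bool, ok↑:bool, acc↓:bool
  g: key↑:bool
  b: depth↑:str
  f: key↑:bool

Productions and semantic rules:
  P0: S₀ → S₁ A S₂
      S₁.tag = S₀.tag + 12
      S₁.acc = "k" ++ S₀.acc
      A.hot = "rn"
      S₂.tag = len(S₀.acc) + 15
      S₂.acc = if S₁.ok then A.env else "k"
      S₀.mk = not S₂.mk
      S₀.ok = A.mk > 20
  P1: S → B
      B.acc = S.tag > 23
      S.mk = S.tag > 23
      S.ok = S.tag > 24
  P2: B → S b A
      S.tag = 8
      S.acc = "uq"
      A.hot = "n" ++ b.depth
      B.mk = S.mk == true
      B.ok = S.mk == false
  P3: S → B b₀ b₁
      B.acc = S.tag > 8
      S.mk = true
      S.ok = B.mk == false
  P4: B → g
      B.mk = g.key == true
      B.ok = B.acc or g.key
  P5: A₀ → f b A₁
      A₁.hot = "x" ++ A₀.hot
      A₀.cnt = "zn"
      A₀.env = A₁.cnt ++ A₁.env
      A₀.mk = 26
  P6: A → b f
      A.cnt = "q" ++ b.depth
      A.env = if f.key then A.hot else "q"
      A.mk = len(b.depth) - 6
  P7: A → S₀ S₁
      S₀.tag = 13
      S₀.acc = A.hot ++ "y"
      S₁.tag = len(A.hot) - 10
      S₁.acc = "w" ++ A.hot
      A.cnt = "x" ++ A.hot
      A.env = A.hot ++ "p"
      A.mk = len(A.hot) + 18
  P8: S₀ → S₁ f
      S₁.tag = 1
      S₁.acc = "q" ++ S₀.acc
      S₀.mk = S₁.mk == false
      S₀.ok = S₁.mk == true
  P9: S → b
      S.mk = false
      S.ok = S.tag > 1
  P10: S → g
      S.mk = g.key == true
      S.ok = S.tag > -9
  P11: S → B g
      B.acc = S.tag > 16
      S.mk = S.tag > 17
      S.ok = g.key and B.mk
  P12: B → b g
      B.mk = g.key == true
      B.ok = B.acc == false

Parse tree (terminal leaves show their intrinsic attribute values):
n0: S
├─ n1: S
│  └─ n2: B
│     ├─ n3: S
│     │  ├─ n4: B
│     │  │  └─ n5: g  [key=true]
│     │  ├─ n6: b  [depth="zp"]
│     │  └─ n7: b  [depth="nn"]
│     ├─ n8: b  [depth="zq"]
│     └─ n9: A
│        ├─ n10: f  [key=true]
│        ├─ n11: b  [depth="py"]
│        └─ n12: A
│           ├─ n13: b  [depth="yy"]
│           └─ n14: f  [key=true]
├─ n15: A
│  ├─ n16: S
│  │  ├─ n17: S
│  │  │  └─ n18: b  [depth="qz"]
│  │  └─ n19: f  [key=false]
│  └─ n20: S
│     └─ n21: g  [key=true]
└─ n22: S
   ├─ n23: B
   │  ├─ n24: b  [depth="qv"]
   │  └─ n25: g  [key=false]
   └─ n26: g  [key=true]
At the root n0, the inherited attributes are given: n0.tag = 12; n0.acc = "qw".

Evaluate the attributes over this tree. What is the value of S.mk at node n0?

1. n0.tag = 12  [given at root]
2. n0.acc = "qw"  [given at root]
3. n1.tag = 24  [S₀.tag + 12]
4. n1.acc = "kqw"  ["k" ++ S₀.acc]
5. n2.acc = true  [S.tag > 23]
6. n3.tag = 8  [8]
7. n3.acc = "uq"  ["uq"]
8. n4.acc = false  [S.tag > 8]
9. n5.key = true  [terminal]
10. n4.mk = true  [g.key == true]
11. n4.ok = true  [B.acc or g.key]
12. n6.depth = "zp"  [terminal]
13. n7.depth = "nn"  [terminal]
14. n3.mk = true  [true]
15. n3.ok = false  [B.mk == false]
16. n8.depth = "zq"  [terminal]
17. n9.hot = "nzq"  ["n" ++ b.depth]
18. n10.key = true  [terminal]
19. n11.depth = "py"  [terminal]
20. n12.hot = "xnzq"  ["x" ++ A₀.hot]
21. n13.depth = "yy"  [terminal]
22. n14.key = true  [terminal]
23. n12.cnt = "qyy"  ["q" ++ b.depth]
24. n12.env = "xnzq"  [if f.key then A.hot else "q"]
25. n12.mk = -4  [len(b.depth) - 6]
26. n9.cnt = "zn"  ["zn"]
27. n9.env = "qyyxnzq"  [A₁.cnt ++ A₁.env]
28. n9.mk = 26  [26]
29. n2.mk = true  [S.mk == true]
30. n2.ok = false  [S.mk == false]
31. n1.mk = true  [S.tag > 23]
32. n1.ok = false  [S.tag > 24]
33. n15.hot = "rn"  ["rn"]
34. n16.tag = 13  [13]
35. n16.acc = "rny"  [A.hot ++ "y"]
36. n17.tag = 1  [1]
37. n17.acc = "qrny"  ["q" ++ S₀.acc]
38. n18.depth = "qz"  [terminal]
39. n17.mk = false  [false]
40. n17.ok = false  [S.tag > 1]
41. n19.key = false  [terminal]
42. n16.mk = true  [S₁.mk == false]
43. n16.ok = false  [S₁.mk == true]
44. n20.tag = -8  [len(A.hot) - 10]
45. n20.acc = "wrn"  ["w" ++ A.hot]
46. n21.key = true  [terminal]
47. n20.mk = true  [g.key == true]
48. n20.ok = true  [S.tag > -9]
49. n15.cnt = "xrn"  ["x" ++ A.hot]
50. n15.env = "rnp"  [A.hot ++ "p"]
51. n15.mk = 20  [len(A.hot) + 18]
52. n22.tag = 17  [len(S₀.acc) + 15]
53. n22.acc = "k"  [if S₁.ok then A.env else "k"]
54. n23.acc = true  [S.tag > 16]
55. n24.depth = "qv"  [terminal]
56. n25.key = false  [terminal]
57. n23.mk = false  [g.key == true]
58. n23.ok = false  [B.acc == false]
59. n26.key = true  [terminal]
60. n22.mk = false  [S.tag > 17]
61. n22.ok = false  [g.key and B.mk]
62. n0.mk = true  [not S₂.mk]
63. n0.ok = false  [A.mk > 20]

true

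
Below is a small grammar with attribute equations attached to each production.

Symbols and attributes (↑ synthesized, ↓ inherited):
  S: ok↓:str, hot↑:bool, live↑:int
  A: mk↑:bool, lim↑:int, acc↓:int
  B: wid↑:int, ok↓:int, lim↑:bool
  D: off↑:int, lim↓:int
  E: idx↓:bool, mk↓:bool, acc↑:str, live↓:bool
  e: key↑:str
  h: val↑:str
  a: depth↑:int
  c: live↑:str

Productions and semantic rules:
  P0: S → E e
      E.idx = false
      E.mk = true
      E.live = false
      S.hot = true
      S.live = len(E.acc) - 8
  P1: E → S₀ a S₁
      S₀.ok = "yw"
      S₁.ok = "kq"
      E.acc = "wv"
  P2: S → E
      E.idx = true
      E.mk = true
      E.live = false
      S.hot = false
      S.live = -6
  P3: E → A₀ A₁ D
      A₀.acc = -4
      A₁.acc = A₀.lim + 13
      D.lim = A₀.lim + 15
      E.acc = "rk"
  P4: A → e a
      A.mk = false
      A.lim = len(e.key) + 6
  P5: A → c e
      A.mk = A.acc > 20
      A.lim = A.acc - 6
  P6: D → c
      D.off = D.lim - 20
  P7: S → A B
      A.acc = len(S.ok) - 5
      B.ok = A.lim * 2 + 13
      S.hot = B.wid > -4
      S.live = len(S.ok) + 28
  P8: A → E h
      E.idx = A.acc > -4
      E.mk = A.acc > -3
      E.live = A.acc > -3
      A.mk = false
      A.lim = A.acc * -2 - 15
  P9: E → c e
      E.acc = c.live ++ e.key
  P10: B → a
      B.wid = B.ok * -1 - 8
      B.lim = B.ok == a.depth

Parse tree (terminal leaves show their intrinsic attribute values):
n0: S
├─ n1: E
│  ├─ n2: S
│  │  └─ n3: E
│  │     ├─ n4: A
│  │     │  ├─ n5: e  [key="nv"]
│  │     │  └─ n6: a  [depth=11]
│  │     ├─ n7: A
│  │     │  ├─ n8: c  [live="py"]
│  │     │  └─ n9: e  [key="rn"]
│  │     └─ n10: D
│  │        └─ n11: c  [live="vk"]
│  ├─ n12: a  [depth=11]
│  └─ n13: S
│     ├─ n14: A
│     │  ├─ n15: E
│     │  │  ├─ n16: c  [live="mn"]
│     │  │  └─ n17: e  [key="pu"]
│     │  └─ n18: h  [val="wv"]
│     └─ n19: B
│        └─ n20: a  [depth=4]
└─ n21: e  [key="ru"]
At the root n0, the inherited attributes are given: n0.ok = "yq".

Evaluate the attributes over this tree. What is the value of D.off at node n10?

1. n0.ok = "yq"  [given at root]
2. n1.idx = false  [false]
3. n1.mk = true  [true]
4. n1.live = false  [false]
5. n2.ok = "yw"  ["yw"]
6. n3.idx = true  [true]
7. n3.mk = true  [true]
8. n3.live = false  [false]
9. n4.acc = -4  [-4]
10. n5.key = "nv"  [terminal]
11. n6.depth = 11  [terminal]
12. n4.mk = false  [false]
13. n4.lim = 8  [len(e.key) + 6]
14. n7.acc = 21  [A₀.lim + 13]
15. n8.live = "py"  [terminal]
16. n9.key = "rn"  [terminal]
17. n7.mk = true  [A.acc > 20]
18. n7.lim = 15  [A.acc - 6]
19. n10.lim = 23  [A₀.lim + 15]
20. n11.live = "vk"  [terminal]
21. n10.off = 3  [D.lim - 20]
22. n3.acc = "rk"  ["rk"]
23. n2.hot = false  [false]
24. n2.live = -6  [-6]
25. n12.depth = 11  [terminal]
26. n13.ok = "kq"  ["kq"]
27. n14.acc = -3  [len(S.ok) - 5]
28. n15.idx = true  [A.acc > -4]
29. n15.mk = false  [A.acc > -3]
30. n15.live = false  [A.acc > -3]
31. n16.live = "mn"  [terminal]
32. n17.key = "pu"  [terminal]
33. n15.acc = "mnpu"  [c.live ++ e.key]
34. n18.val = "wv"  [terminal]
35. n14.mk = false  [false]
36. n14.lim = -9  [A.acc * -2 - 15]
37. n19.ok = -5  [A.lim * 2 + 13]
38. n20.depth = 4  [terminal]
39. n19.wid = -3  [B.ok * -1 - 8]
40. n19.lim = false  [B.ok == a.depth]
41. n13.hot = true  [B.wid > -4]
42. n13.live = 30  [len(S.ok) + 28]
43. n1.acc = "wv"  ["wv"]
44. n21.key = "ru"  [terminal]
45. n0.hot = true  [true]
46. n0.live = -6  [len(E.acc) - 8]

3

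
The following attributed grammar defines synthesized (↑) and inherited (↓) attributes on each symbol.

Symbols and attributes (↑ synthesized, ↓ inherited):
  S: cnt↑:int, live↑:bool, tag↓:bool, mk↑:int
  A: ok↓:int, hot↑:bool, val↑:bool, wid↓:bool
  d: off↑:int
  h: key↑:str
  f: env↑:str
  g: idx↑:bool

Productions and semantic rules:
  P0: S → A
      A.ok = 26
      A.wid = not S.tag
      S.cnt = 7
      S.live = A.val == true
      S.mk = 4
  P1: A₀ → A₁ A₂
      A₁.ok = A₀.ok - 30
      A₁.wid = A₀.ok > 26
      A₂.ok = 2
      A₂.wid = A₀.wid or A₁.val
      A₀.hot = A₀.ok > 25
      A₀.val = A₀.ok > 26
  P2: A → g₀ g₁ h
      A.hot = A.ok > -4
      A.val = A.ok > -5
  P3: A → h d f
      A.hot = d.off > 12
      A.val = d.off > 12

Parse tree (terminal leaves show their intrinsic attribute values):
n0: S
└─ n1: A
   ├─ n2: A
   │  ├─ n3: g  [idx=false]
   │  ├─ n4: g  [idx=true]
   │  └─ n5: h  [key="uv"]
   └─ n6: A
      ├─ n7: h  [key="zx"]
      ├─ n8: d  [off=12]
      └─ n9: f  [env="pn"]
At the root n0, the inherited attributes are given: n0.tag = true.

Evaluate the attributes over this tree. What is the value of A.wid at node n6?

true

1. n0.tag = true  [given at root]
2. n1.ok = 26  [26]
3. n1.wid = false  [not S.tag]
4. n2.ok = -4  [A₀.ok - 30]
5. n2.wid = false  [A₀.ok > 26]
6. n3.idx = false  [terminal]
7. n4.idx = true  [terminal]
8. n5.key = "uv"  [terminal]
9. n2.hot = false  [A.ok > -4]
10. n2.val = true  [A.ok > -5]
11. n6.ok = 2  [2]
12. n6.wid = true  [A₀.wid or A₁.val]
13. n7.key = "zx"  [terminal]
14. n8.off = 12  [terminal]
15. n9.env = "pn"  [terminal]
16. n6.hot = false  [d.off > 12]
17. n6.val = false  [d.off > 12]
18. n1.hot = true  [A₀.ok > 25]
19. n1.val = false  [A₀.ok > 26]
20. n0.cnt = 7  [7]
21. n0.live = false  [A.val == true]
22. n0.mk = 4  [4]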